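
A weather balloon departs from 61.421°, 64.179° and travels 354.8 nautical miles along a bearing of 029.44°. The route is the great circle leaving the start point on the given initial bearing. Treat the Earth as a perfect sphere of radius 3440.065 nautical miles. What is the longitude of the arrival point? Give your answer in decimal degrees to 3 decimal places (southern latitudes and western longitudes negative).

Central angle δ = d/R = 0.103138 rad.
Converting: φ₁ = 1.071999 rad, θ = 0.513825 rad.
Destination latitude: φ₂ = arcsin( sin φ₁ cos δ + cos φ₁ sin δ cos θ ) = arcsin(0.916383) = 66.403°.
For the longitude increment, Δλ = atan2( sin θ sin δ cos φ₁, cos δ − sin φ₁ sin φ₂ ) = atan2(0.024207, 0.189957) = 7.262°.
λ₂ = 64.179° + 7.262° = 71.441°.

longitude 71.441°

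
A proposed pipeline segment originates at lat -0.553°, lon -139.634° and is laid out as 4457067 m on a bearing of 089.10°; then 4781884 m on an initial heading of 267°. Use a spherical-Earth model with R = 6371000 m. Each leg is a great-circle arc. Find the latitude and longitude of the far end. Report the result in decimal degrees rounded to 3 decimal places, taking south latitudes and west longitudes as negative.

Apply the spherical direct solution leg by leg, carrying full precision between legs.
Leg 1: from (-0.553°, -139.634°), δ = 4457067/6371000 = 0.699587 rad, θ = 89.1° → φ = 0.156°, λ = -99.556°.
Leg 2: from (0.156°, -99.556°), δ = 4781884/6371000 = 0.750570 rad, θ = 267° → φ = -1.931°, λ = -142.518°.

latitude -1.931°, longitude -142.518°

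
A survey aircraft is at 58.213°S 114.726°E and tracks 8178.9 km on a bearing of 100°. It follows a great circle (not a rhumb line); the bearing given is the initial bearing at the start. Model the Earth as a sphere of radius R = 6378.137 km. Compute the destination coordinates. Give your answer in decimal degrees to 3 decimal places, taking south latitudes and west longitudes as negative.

latitude -19.239°, longitude -155.781°

Central angle δ = d/R = 1.282334 rad.
Converting: φ₁ = -1.016009 rad, θ = 1.745329 rad.
Applying the spherical law of cosines for sides, sin φ₂ = sin φ₁ cos δ + cos φ₁ sin δ cos θ = -0.329502, so φ₂ = -19.239°.
Δλ = atan2( sin θ sin δ cos φ₁ , cos δ − sin φ₁ sin φ₂ ) = atan2(0.497326, 0.004398) = 1.561954 rad = 89.493°.
λ₂ = 114.726° + 89.493° = 204.219°, normalized to (−180°, 180°] → -155.781°.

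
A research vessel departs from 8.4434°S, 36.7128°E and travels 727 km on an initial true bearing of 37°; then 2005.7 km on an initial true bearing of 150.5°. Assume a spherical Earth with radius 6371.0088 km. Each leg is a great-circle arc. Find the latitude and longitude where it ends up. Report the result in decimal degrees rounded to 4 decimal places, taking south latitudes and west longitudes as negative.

Apply the spherical direct solution leg by leg, carrying full precision between legs.
Leg 1: from (-8.4434°, 36.7128°), δ = 727/6371.0088 = 0.114111 rad, θ = 37° → φ = -3.2061°, λ = 40.6482°.
Leg 2: from (-3.2061°, 40.6482°), δ = 2005.7/6371.0088 = 0.314817 rad, θ = 150.5° → φ = -18.7994°, λ = 49.9171°.

latitude -18.7994°, longitude 49.9171°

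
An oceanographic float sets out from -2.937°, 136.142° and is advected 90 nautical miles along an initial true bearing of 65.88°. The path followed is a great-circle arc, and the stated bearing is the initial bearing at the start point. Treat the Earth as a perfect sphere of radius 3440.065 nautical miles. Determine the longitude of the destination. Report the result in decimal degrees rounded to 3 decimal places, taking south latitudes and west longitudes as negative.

The arc subtends δ = 90/3440.065 = 0.026162 rad at the centre.
Converting: φ₁ = -0.051260 rad, θ = 1.149823 rad.
Destination latitude: φ₂ = arcsin( sin φ₁ cos δ + cos φ₁ sin δ cos θ ) = arcsin(-0.040544) = -2.324°.
Δλ = atan2( sin θ sin δ cos φ₁ , cos δ − sin φ₁ sin φ₂ ) = atan2(0.023844, 0.997580) = 0.023897 rad = 1.369°.
λ₂ = 136.142° + 1.369° = 137.511°.

longitude 137.511°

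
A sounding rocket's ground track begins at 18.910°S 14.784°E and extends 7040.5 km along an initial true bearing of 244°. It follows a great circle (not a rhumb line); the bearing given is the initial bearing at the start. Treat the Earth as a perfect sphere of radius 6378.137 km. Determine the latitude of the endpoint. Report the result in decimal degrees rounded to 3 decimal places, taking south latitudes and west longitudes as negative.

Central angle δ = d/R = 1.103849 rad.
Start latitude φ₁ = -0.330042 rad; initial bearing θ = 4.258603 rad.
sin φ₂ = sin φ₁ cos δ + cos φ₁ sin δ cos θ = (-0.324083)(0.450163) + (0.946029)(0.892947)(-0.438371) = -0.516205
φ₂ = asin(-0.516205) = -0.542414 rad = -31.078°.
Δλ = atan2( sin θ sin δ cos φ₁ , cos δ − sin φ₁ sin φ₂ ) = atan2(-0.759259, 0.282869) = -1.214167 rad = -69.567°.
Hence λ₂ = 14.784° + -69.567° = -54.783°.

latitude -31.078°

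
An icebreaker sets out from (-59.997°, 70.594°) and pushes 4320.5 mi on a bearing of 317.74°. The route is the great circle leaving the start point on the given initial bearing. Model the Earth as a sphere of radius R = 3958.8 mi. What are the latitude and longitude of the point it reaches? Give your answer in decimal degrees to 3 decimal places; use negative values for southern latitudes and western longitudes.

Central angle δ = d/R = 1.091366 rad.
With φ₁ = -59.997° = -1.047145 rad and θ = 317.74° = 5.545609 rad:
sin φ₂ = sin φ₁ cos δ + cos φ₁ sin δ cos θ = (-0.865999)(0.461274) + (0.500045)(0.887258)(0.740101) = -0.071103
φ₂ = asin(-0.071103) = -0.071163 rad = -4.077°.
Then Δλ = atan2(-0.298366, 0.399699) = -0.641242 rad, from sin θ sin δ cos φ₁ over cos δ − sin φ₁ sin φ₂.
λ₂ = λ₁ + Δλ = 33.854°.

latitude -4.077°, longitude 33.854°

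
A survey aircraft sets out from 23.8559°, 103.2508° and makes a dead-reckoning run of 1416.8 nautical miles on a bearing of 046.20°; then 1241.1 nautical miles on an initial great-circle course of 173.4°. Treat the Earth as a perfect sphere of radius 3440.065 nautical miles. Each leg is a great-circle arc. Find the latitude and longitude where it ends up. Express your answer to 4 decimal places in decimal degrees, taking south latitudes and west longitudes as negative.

latitude 18.0492°, longitude 127.3967°

Apply the spherical direct solution leg by leg, carrying full precision between legs.
Leg 1: from (23.8559°, 103.2508°), δ = 1416.8/3440.065 = 0.411853 rad, θ = 46.2° → φ = 38.6101°, λ = 124.9510°.
Leg 2: from (38.6101°, 124.9510°), δ = 1241.1/3440.065 = 0.360778 rad, θ = 173.4° → φ = 18.0492°, λ = 127.3967°.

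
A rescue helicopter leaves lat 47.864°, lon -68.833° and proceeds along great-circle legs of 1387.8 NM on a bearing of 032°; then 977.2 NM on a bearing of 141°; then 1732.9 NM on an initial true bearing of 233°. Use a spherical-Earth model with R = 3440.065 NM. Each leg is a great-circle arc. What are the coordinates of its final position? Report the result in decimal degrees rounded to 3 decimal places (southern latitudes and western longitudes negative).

Apply the spherical direct solution leg by leg, carrying full precision between legs.
Leg 1: from (47.864°, -68.833°), δ = 1387.8/3440.065 = 0.403423 rad, θ = 32° → φ = 64.874°, λ = -39.497°.
Leg 2: from (64.874°, -39.497°), δ = 977.2/3440.065 = 0.284064 rad, θ = 141° → φ = 50.951°, λ = -23.239°.
Leg 3: from (50.951°, -23.239°), δ = 1732.9/3440.065 = 0.503740 rad, θ = 233° → φ = 29.811°, λ = -49.617°.

latitude 29.811°, longitude -49.617°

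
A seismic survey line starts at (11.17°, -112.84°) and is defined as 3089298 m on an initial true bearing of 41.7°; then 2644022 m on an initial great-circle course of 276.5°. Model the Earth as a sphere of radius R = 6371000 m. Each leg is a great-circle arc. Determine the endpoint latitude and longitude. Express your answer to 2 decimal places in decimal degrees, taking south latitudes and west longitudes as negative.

Apply the spherical direct solution leg by leg, carrying full precision between legs.
Leg 1: from (11.17°, -112.84°), δ = 3089298/6371000 = 0.484900 rad, θ = 41.7° → φ = 30.85°, λ = -91.67°.
Leg 2: from (30.85°, -91.67°), δ = 2644022/6371000 = 0.415009 rad, θ = 276.5° → φ = 30.56°, λ = -119.39°.

latitude 30.56°, longitude -119.39°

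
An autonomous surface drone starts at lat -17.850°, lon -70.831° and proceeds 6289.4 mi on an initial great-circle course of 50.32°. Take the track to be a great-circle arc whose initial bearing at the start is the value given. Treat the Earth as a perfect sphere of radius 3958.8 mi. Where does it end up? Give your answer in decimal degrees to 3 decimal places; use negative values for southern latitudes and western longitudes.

latitude 37.818°, longitude 6.100°

δ = 6289.4/3958.8 = 1.588714 rad (91.0266°).
With φ₁ = -17.850° = -0.311541 rad and θ = 50.32° = 0.878250 rad:
sin φ₂ = sin φ₁ cos δ + cos φ₁ sin δ cos θ = (-0.306526)(-0.017916) + (0.951862)(0.999839)(0.638499) = 0.613158
φ₂ = asin(0.613158) = 0.660052 rad = 37.818°.
For the longitude increment, Δλ = atan2( sin θ sin δ cos φ₁, cos δ − sin φ₁ sin φ₂ ) = atan2(0.732457, 0.170032) = 76.931°.
λ₂ = -70.831° + 76.931° = 6.100°.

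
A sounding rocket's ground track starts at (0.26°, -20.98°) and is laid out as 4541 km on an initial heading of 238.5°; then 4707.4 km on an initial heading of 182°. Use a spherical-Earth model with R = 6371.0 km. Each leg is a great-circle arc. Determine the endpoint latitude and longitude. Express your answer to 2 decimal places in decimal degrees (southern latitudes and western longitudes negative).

latitude -62.06°, longitude -60.19°

Apply the spherical direct solution leg by leg, carrying full precision between legs.
Leg 1: from (0.26°, -20.98°), δ = 4541/6371 = 0.712761 rad, θ = 238.5° → φ = -19.77°, λ = -57.31°.
Leg 2: from (-19.77°, -57.31°), δ = 4707.4/6371 = 0.738879 rad, θ = 182° → φ = -62.06°, λ = -60.19°.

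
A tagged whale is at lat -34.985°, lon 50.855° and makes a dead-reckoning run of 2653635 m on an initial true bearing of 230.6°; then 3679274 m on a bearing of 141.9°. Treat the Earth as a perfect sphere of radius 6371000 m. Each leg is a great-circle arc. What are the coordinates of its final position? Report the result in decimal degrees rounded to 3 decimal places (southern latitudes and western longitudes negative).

Apply the spherical direct solution leg by leg, carrying full precision between legs.
Leg 1: from (-34.985°, 50.855°), δ = 2653635/6371000 = 0.416518 rad, θ = 230.6° → φ = -47.285°, λ = 23.412°.
Leg 2: from (-47.285°, 23.412°), δ = 3679274/6371000 = 0.577503 rad, θ = 141.9° → φ = -65.096°, λ = 76.537°.

latitude -65.096°, longitude 76.537°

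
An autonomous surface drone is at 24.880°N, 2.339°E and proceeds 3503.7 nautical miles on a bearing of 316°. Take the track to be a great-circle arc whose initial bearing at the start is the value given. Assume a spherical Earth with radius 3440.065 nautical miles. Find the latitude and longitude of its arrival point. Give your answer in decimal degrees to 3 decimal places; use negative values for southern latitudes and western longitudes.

latitude 50.921°, longitude -67.399°

Angular distance δ = d/R = 3503.7 / 3440.065 = 1.018498 rad.
Start latitude φ₁ = 0.434238 rad; initial bearing θ = 5.515240 rad.
sin φ₂ = sin φ₁ cos δ + cos φ₁ sin δ cos θ = (0.420719)(0.524645) + (0.907191)(0.851321)(0.719340) = 0.776282
φ₂ = asin(0.776282) = 0.888746 rad = 50.921°.
For the longitude increment, Δλ = atan2( sin θ sin δ cos φ₁, cos δ − sin φ₁ sin φ₂ ) = atan2(-0.536492, 0.198048) = -69.738°.
λ₂ = 2.339° + -69.738° = -67.399°.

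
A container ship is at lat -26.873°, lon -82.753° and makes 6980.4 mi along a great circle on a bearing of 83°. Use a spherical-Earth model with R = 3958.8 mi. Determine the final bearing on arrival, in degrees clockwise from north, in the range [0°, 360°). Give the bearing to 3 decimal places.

The arc subtends δ = 6980.4/3958.8 = 1.763262 rad at the centre.
Converting: φ₁ = -0.469022 rad, θ = 1.448623 rad.
Destination latitude: φ₂ = arcsin( sin φ₁ cos δ + cos φ₁ sin δ cos θ ) = arcsin(0.193162) = 11.137°.
For the longitude increment, Δλ = atan2( sin θ sin δ cos φ₁, cos δ − sin φ₁ sin φ₂ ) = atan2(0.869014, -0.103967) = 96.822°.
λ₂ = λ₁ + Δλ = 14.069°.
The forward bearing on arrival equals the back-azimuth from the destination plus 180°.
Back-azimuth from P₂ (11.137°, 14.069°) to P₁ (-26.873°, -82.753°), with Δλ' = λ₁ − λ₂ = -96.822°: atan2( sin Δλ' cos φ₁ , cos φ₂ sin φ₁ − sin φ₂ cos φ₁ cos Δλ' ) = 244.470°.
Final bearing = (244.470° + 180°) mod 360° = 64.470°.

final bearing 64.470°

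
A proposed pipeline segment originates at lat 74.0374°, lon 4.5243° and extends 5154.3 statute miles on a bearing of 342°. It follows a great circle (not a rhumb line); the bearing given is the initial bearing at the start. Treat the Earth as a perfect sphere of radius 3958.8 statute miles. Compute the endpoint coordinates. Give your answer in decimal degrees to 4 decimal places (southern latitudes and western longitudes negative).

latitude 30.4976°, longitude -155.2479°

Central angle δ = d/R = 1.301985 rad.
With φ₁ = 74.0374° = 1.292196 rad and θ = 342° = 5.969026 rad:
Destination latitude: φ₂ = arcsin( sin φ₁ cos δ + cos φ₁ sin δ cos θ ) = arcsin(0.507502) = 30.4976°.
For the longitude increment, Δλ = atan2( sin θ sin δ cos φ₁, cos δ − sin φ₁ sin φ₂ ) = atan2(-0.081931, -0.222348) = -159.7722°.
λ₂ = 4.5243° + -159.7722° = -155.2479°.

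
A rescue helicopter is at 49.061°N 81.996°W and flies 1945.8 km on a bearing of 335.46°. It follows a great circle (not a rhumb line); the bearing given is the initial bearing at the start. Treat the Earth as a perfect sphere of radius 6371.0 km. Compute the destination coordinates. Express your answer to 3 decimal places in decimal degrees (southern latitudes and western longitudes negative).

The arc subtends δ = 1945.8/6371 = 0.305415 rad at the centre.
Converting: φ₁ = 0.856276 rad, θ = 5.854882 rad.
sin φ₂ = sin φ₁ cos δ + cos φ₁ sin δ cos θ = (0.755408)(0.953722) + (0.655255)(0.300689)(0.909672) = 0.899680
φ₂ = asin(0.899680) = 1.119036 rad = 64.116°.
For the longitude increment, Δλ = atan2( sin θ sin δ cos φ₁, cos δ − sin φ₁ sin φ₂ ) = atan2(-0.081831, 0.274097) = -16.623°.
λ₂ = λ₁ + Δλ = -98.619°.

latitude 64.116°, longitude -98.619°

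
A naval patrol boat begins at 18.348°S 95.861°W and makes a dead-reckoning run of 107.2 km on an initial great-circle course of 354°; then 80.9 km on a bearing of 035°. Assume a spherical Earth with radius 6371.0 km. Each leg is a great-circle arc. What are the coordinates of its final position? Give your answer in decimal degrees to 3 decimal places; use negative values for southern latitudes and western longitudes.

Apply the spherical direct solution leg by leg, carrying full precision between legs.
Leg 1: from (-18.348°, -95.861°), δ = 107.2/6371 = 0.016826 rad, θ = 354° → φ = -17.389°, λ = -95.967°.
Leg 2: from (-17.389°, -95.967°), δ = 80.9/6371 = 0.012698 rad, θ = 35° → φ = -16.793°, λ = -95.531°.

latitude -16.793°, longitude -95.531°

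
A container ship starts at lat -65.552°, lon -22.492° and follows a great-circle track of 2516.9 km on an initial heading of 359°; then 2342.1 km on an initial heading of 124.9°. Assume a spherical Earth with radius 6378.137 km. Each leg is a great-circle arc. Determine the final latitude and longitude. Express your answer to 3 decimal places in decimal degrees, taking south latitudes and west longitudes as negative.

Apply the spherical direct solution leg by leg, carrying full precision between legs.
Leg 1: from (-65.552°, -22.492°), δ = 2516.9/6378.137 = 0.394614 rad, θ = 359° → φ = -42.944°, λ = -23.017°.
Leg 2: from (-42.944°, -23.017°), δ = 2342.1/6378.137 = 0.367208 rad, θ = 124.9° → φ = -51.834°, λ = 5.440°.

latitude -51.834°, longitude 5.440°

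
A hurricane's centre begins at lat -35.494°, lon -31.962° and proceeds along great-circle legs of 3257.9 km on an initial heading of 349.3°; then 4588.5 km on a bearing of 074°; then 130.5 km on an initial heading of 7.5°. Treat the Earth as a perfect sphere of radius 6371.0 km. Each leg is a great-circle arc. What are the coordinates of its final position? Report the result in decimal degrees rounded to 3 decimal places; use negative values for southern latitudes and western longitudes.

latitude 6.573°, longitude 2.500°

Apply the spherical direct solution leg by leg, carrying full precision between legs.
Leg 1: from (-35.494°, -31.962°), δ = 3257.9/6371 = 0.511364 rad, θ = 349.3° → φ = -6.594°, λ = -37.210°.
Leg 2: from (-6.594°, -37.210°), δ = 4588.5/6371 = 0.720217 rad, θ = 74° → φ = 5.409°, λ = 2.346°.
Leg 3: from (5.409°, 2.346°), δ = 130.5/6371 = 0.020483 rad, θ = 7.5° → φ = 6.573°, λ = 2.500°.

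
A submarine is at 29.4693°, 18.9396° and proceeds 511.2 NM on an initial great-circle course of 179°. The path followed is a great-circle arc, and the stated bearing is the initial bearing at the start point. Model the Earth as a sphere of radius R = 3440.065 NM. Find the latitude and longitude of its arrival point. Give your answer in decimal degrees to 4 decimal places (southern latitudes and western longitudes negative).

δ = 511.2/3440.065 = 0.148602 rad (8.5143°).
With φ₁ = 29.4693° = 0.514336 rad and θ = 179° = 3.124139 rad:
sin φ₂ = sin φ₁ cos δ + cos φ₁ sin δ cos θ = (0.491957)(0.988979) + (0.870619)(0.148056)(-0.999848) = 0.357655
φ₂ = asin(0.357655) = 0.365755 rad = 20.9562°.
Δλ = atan2( sin θ sin δ cos φ₁ , cos δ − sin φ₁ sin φ₂ ) = atan2(0.002250, 0.813028) = 0.002767 rad = 0.1585°.
λ₂ = 18.9396° + 0.1585° = 19.0981°.

latitude 20.9562°, longitude 19.0981°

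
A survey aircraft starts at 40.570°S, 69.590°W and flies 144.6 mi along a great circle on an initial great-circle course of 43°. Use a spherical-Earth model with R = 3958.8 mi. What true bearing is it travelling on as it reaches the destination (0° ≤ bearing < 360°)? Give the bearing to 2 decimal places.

The arc subtends δ = 144.6/3958.8 = 0.036526 rad at the centre.
Converting: φ₁ = -0.708080 rad, θ = 0.750492 rad.
Destination latitude: φ₂ = arcsin( sin φ₁ cos δ + cos φ₁ sin δ cos θ ) = arcsin(-0.629655) = -39.025°.
For the longitude increment, Δλ = atan2( sin θ sin δ cos φ₁, cos δ − sin φ₁ sin φ₂ ) = atan2(0.018918, 0.589820) = 1.837°.
λ₂ = -69.590° + 1.837° = -67.753°.
The forward bearing on arrival equals the back-azimuth from the destination plus 180°.
Back-azimuth from P₂ (-39.02°, -67.75°) to P₁ (-40.57°, -69.59°), with Δλ' = λ₁ − λ₂ = -1.84°: atan2( sin Δλ' cos φ₁ , cos φ₂ sin φ₁ − sin φ₂ cos φ₁ cos Δλ' ) = 221.82°.
Final bearing = (221.82° + 180°) mod 360° = 41.82°.

final bearing 41.82°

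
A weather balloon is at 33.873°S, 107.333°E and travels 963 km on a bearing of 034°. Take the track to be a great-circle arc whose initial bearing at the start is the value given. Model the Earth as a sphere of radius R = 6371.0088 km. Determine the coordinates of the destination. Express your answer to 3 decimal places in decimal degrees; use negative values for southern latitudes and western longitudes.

δ = 963/6371.0088 = 0.151153 rad (8.6605°).
With φ₁ = -33.873° = -0.591195 rad and θ = 34° = 0.593412 rad:
sin φ₂ = sin φ₁ cos δ + cos φ₁ sin δ cos θ = (-0.557354)(0.988598) + (0.830275)(0.150579)(0.829038) = -0.447351
φ₂ = asin(-0.447351) = -0.463802 rad = -26.574°.
Δλ = atan2( sin θ sin δ cos φ₁ , cos δ − sin φ₁ sin φ₂ ) = atan2(0.069911, 0.739265) = 0.094288 rad = 5.402°.
Hence λ₂ = 107.333° + 5.402° = 112.735°.

latitude -26.574°, longitude 112.735°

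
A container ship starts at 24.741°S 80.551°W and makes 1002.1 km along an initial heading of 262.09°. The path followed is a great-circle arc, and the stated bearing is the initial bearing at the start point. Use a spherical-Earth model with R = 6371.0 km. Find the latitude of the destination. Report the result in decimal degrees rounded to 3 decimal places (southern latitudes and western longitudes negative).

latitude -25.654°

δ = 1002.1/6371 = 0.157291 rad (9.0121°).
Start latitude φ₁ = -0.431812 rad; initial bearing θ = 4.574333 rad.
sin φ₂ = sin φ₁ cos δ + cos φ₁ sin δ cos θ = (-0.418517)(0.987655) + (0.908209)(0.156643)(-0.137617) = -0.432929
φ₂ = asin(-0.432929) = -0.447739 rad = -25.654°.
Δλ = atan2( sin θ sin δ cos φ₁ , cos δ − sin φ₁ sin φ₂ ) = atan2(-0.140911, 0.806467) = -0.172980 rad = -9.911°.
λ₂ = -80.551° + -9.911° = -90.462°.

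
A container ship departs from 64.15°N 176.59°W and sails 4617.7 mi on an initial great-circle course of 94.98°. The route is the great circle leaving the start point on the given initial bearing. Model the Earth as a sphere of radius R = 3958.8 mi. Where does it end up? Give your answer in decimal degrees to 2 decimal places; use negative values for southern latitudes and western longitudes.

The arc subtends δ = 4617.7/3958.8 = 1.166439 rad at the centre.
Converting: φ₁ = 1.119629 rad, θ = 1.657714 rad.
Applying the spherical law of cosines for sides, sin φ₂ = sin φ₁ cos δ + cos φ₁ sin δ cos θ = 0.319263, so φ₂ = 18.62°.
For the longitude increment, Δλ = atan2( sin θ sin δ cos φ₁, cos δ − sin φ₁ sin φ₂ ) = atan2(0.399341, 0.106110) = 75.12°.
Hence λ₂ = -176.59° + 75.12° = -101.47°.

latitude 18.62°, longitude -101.47°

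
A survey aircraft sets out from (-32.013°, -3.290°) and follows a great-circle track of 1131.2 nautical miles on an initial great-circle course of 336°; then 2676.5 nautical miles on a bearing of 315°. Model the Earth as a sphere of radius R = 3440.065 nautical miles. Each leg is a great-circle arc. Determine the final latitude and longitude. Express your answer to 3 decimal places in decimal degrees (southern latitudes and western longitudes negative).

Apply the spherical direct solution leg by leg, carrying full precision between legs.
Leg 1: from (-32.013°, -3.290°), δ = 1131.2/3440.065 = 0.328831 rad, θ = 336° → φ = -14.570°, λ = -11.090°.
Leg 2: from (-14.570°, -11.090°), δ = 2676.5/3440.065 = 0.778038 rad, θ = 315° → φ = 17.528°, λ = -42.454°.

latitude 17.528°, longitude -42.454°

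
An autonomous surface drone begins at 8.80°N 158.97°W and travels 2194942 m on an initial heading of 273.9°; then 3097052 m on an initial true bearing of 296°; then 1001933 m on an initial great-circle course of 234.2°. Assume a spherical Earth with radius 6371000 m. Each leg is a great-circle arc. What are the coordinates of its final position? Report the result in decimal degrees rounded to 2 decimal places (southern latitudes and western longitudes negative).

latitude 15.02°, longitude 146.86°

Apply the spherical direct solution leg by leg, carrying full precision between legs.
Leg 1: from (8.80°, -158.97°), δ = 2194942/6371000 = 0.344521 rad, θ = 273.9° → φ = 9.60°, λ = -178.95°.
Leg 2: from (9.60°, -178.95°), δ = 3097052/6371000 = 0.486117 rad, θ = 296° → φ = 20.45°, λ = 154.42°.
Leg 3: from (20.45°, 154.42°), δ = 1001933/6371000 = 0.157265 rad, θ = 234.2° → φ = 15.02°, λ = 146.86°.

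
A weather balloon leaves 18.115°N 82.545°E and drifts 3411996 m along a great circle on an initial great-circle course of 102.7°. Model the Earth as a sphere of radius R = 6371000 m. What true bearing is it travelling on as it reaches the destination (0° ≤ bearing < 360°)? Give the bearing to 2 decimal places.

final bearing 110.05°

The arc subtends δ = 3411996/6371000 = 0.535551 rad at the centre.
With φ₁ = 18.115° = 0.316166 rad and θ = 102.7° = 1.792453 rad:
Applying the spherical law of cosines for sides, sin φ₂ = sin φ₁ cos δ + cos φ₁ sin δ cos θ = 0.160762, so φ₂ = 9.251°.
Then Δλ = atan2(0.473155, 0.810003) = 0.528676 rad, from sin θ sin δ cos φ₁ over cos δ − sin φ₁ sin φ₂.
λ₂ = 82.545° + 30.291° = 112.836°.
The forward bearing on arrival equals the back-azimuth from the destination plus 180°.
Back-azimuth from P₂ (9.25°, 112.84°) to P₁ (18.11°, 82.55°), with Δλ' = λ₁ − λ₂ = -30.29°: atan2( sin Δλ' cos φ₁ , cos φ₂ sin φ₁ − sin φ₂ cos φ₁ cos Δλ' ) = 290.05°.
Final bearing = (290.05° + 180°) mod 360° = 110.05°.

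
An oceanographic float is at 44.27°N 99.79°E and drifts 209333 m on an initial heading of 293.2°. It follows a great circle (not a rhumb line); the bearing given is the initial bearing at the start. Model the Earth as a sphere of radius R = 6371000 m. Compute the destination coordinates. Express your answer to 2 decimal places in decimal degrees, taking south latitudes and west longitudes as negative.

δ = 209333/6371000 = 0.032857 rad (1.8826°).
With φ₁ = 44.27° = 0.772657 rad and θ = 293.2° = 5.117305 rad:
sin φ₂ = sin φ₁ cos δ + cos φ₁ sin δ cos θ = (0.698040)(0.999460) + (0.716058)(0.032851)(0.393942) = 0.706931
φ₂ = asin(0.706931) = 0.785149 rad = 44.99°.
For the longitude increment, Δλ = atan2( sin θ sin δ cos φ₁, cos δ − sin φ₁ sin φ₂ ) = atan2(-0.021621, 0.505994) = -2.45°.
λ₂ = λ₁ + Δλ = 97.34°.

latitude 44.99°, longitude 97.34°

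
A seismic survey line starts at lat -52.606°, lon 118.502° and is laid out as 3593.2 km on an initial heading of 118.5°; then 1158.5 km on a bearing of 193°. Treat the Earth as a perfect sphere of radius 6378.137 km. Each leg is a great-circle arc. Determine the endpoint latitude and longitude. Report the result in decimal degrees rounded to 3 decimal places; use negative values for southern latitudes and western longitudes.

Apply the spherical direct solution leg by leg, carrying full precision between legs.
Leg 1: from (-52.606°, 118.502°), δ = 3593.2/6378.137 = 0.563362 rad, θ = 118.5° → φ = -55.736°, λ = 174.971°.
Leg 2: from (-55.736°, 174.971°), δ = 1158.5/6378.137 = 0.181636 rad, θ = 193° → φ = -65.776°, λ = 169.287°.

latitude -65.776°, longitude 169.287°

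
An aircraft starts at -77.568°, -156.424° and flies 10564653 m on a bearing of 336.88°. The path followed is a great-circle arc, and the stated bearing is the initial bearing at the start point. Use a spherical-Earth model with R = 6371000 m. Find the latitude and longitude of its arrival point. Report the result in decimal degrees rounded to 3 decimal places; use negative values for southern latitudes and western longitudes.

latitude 16.411°, longitude 179.511°

Angular distance δ = d/R = 10564653 / 6371000 = 1.658241 rad.
Converting: φ₁ = -1.353817 rad, θ = 5.879665 rad.
Destination latitude: φ₂ = arcsin( sin φ₁ cos δ + cos φ₁ sin δ cos θ ) = arcsin(0.282519) = 16.411°.
For the longitude increment, Δλ = atan2( sin θ sin δ cos φ₁, cos δ − sin φ₁ sin φ₂ ) = atan2(-0.084209, 0.188562) = -24.065°.
λ₂ = -156.424° + -24.065° = -180.489°, normalized to (−180°, 180°] → 179.511°.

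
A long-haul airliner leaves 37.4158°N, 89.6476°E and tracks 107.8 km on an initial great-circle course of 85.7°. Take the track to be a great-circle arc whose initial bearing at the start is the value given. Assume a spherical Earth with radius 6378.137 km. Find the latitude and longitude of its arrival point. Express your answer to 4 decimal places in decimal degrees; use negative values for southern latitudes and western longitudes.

latitude 37.4822°, longitude 90.8645°

The arc subtends δ = 107.8/6378.137 = 0.016901 rad at the centre.
With φ₁ = 37.4158° = 0.653029 rad and θ = 85.7° = 1.495747 rad:
Applying the spherical law of cosines for sides, sin φ₂ = sin φ₁ cos δ + cos φ₁ sin δ cos θ = 0.608515, so φ₂ = 37.4822°.
Δλ = atan2( sin θ sin δ cos φ₁ , cos δ − sin φ₁ sin φ₂ ) = atan2(0.013386, 0.630127) = 0.021239 rad = 1.2169°.
Hence λ₂ = 89.6476° + 1.2169° = 90.8645°.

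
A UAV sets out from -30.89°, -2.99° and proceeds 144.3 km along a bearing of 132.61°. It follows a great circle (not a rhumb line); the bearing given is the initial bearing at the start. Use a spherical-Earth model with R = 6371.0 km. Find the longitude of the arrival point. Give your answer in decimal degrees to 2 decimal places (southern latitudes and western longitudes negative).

The arc subtends δ = 144.3/6371 = 0.022650 rad at the centre.
Converting: φ₁ = -0.539132 rad, θ = 2.314481 rad.
Destination latitude: φ₂ = arcsin( sin φ₁ cos δ + cos φ₁ sin δ cos θ ) = arcsin(-0.526417) = -31.76°.
Δλ = atan2( sin θ sin δ cos φ₁ , cos δ − sin φ₁ sin φ₂ ) = atan2(0.014304, 0.729485) = 0.019606 rad = 1.12°.
λ₂ = λ₁ + Δλ = -1.87°.

longitude -1.87°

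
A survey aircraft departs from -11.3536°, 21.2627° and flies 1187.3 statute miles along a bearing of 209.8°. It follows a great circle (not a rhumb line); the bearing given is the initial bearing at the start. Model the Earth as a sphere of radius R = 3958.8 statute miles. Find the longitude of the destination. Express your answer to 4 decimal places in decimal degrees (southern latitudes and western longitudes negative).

longitude 11.8554°

δ = 1187.3/3958.8 = 0.299914 rad (17.1838°).
Converting: φ₁ = -0.198158 rad, θ = 3.661701 rad.
sin φ₂ = sin φ₁ cos δ + cos φ₁ sin δ cos θ = (-0.196863)(0.955362) + (0.980431)(0.295438)(-0.867765) = -0.439430
φ₂ = asin(-0.439430) = -0.454964 rad = -26.0675°.
Then Δλ = atan2(-0.143952, 0.868854) = -0.164189 rad, from sin θ sin δ cos φ₁ over cos δ − sin φ₁ sin φ₂.
λ₂ = 21.2627° + -9.4073° = 11.8554°.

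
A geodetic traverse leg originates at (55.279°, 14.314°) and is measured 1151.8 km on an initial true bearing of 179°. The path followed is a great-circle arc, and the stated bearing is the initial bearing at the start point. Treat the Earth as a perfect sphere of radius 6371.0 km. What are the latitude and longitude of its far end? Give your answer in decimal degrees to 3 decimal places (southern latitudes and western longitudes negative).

latitude 44.922°, longitude 14.568°

Central angle δ = d/R = 0.180788 rad.
With φ₁ = 55.279° = 0.964801 rad and θ = 179° = 3.124139 rad:
Applying the spherical law of cosines for sides, sin φ₂ = sin φ₁ cos δ + cos φ₁ sin δ cos θ = 0.706142, so φ₂ = 44.922°.
Then Δλ = atan2(0.001787, 0.403299) = 0.004432 rad, from sin θ sin δ cos φ₁ over cos δ − sin φ₁ sin φ₂.
λ₂ = 14.314° + 0.254° = 14.568°.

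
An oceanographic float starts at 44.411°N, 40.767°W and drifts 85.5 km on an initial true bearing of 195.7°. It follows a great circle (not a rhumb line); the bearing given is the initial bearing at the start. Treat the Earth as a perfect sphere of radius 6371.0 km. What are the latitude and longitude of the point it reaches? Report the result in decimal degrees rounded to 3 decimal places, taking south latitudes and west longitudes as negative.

The arc subtends δ = 85.5/6371 = 0.013420 rad at the centre.
Start latitude φ₁ = 0.775118 rad; initial bearing θ = 3.415609 rad.
Destination latitude: φ₂ = arcsin( sin φ₁ cos δ + cos φ₁ sin δ cos θ ) = arcsin(0.690509) = 43.670°.
Δλ = atan2( sin θ sin δ cos φ₁ , cos δ − sin φ₁ sin φ₂ ) = atan2(-0.002594, 0.516692) = -0.005020 rad = -0.288°.
Hence λ₂ = -40.767° + -0.288° = -41.055°.

latitude 43.670°, longitude -41.055°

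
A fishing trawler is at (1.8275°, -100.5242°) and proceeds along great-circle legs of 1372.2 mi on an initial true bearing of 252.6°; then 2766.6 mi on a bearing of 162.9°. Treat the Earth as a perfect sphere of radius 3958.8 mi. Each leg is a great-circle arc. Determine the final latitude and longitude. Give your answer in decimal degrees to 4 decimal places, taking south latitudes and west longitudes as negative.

Apply the spherical direct solution leg by leg, carrying full precision between legs.
Leg 1: from (1.8275°, -100.5242°), δ = 1372.2/3958.8 = 0.346620 rad, θ = 252.6° → φ = -4.1027°, λ = -119.4903°.
Leg 2: from (-4.1027°, -119.4903°), δ = 2766.6/3958.8 = 0.698848 rad, θ = 162.9° → φ = -41.9201°, λ = -104.7623°.

latitude -41.9201°, longitude -104.7623°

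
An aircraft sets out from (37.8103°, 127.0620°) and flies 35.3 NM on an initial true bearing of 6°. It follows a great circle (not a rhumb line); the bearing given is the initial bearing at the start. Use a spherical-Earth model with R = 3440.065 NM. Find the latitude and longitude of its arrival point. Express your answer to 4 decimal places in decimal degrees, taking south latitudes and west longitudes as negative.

δ = 35.3/3440.065 = 0.010261 rad (0.5879°).
Start latitude φ₁ = 0.659914 rad; initial bearing θ = 0.104720 rad.
sin φ₂ = sin φ₁ cos δ + cos φ₁ sin δ cos θ = (0.613049)(0.999947) + (0.790045)(0.010261)(0.994522) = 0.621079
φ₂ = asin(0.621079) = 0.670119 rad = 38.3950°.
Δλ = atan2( sin θ sin δ cos φ₁ , cos δ − sin φ₁ sin φ₂ ) = atan2(0.000847, 0.619195) = 0.001369 rad = 0.0784°.
λ₂ = 127.0620° + 0.0784° = 127.1404°.

latitude 38.3950°, longitude 127.1404°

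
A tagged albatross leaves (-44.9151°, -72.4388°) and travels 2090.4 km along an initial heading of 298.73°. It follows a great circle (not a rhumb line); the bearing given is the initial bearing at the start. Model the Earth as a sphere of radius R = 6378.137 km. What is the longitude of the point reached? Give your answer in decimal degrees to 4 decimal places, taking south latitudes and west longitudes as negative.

Angular distance δ = d/R = 2090.4 / 6378.137 = 0.327745 rad.
With φ₁ = -44.9151° = -0.783916 rad and θ = 298.73° = 5.213822 rad:
Applying the spherical law of cosines for sides, sin φ₂ = sin φ₁ cos δ + cos φ₁ sin δ cos θ = -0.558899, so φ₂ = -33.9797°.
For the longitude increment, Δλ = atan2( sin θ sin δ cos φ₁, cos δ − sin φ₁ sin φ₂ ) = atan2(-0.199898, 0.552156) = -19.9018°.
λ₂ = λ₁ + Δλ = -92.3406°.

longitude -92.3406°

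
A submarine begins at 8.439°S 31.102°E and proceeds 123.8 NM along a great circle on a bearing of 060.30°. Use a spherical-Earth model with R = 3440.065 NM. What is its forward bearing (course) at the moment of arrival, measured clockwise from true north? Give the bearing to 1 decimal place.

δ = 123.8/3440.065 = 0.035988 rad (2.0619°).
Start latitude φ₁ = -0.147288 rad; initial bearing θ = 1.052434 rad.
Destination latitude: φ₂ = arcsin( sin φ₁ cos δ + cos φ₁ sin δ cos θ ) = arcsin(-0.129028) = -7.413°.
Δλ = atan2( sin θ sin δ cos φ₁ , cos δ − sin φ₁ sin φ₂ ) = atan2(0.030915, 0.980417) = 0.031522 rad = 1.806°.
Hence λ₂ = 31.102° + 1.806° = 32.908°.
The forward bearing on arrival equals the back-azimuth from the destination plus 180°.
Back-azimuth from P₂ (-7.4°, 32.9°) to P₁ (-8.4°, 31.1°), with Δλ' = λ₁ − λ₂ = -1.8°: atan2( sin Δλ' cos φ₁ , cos φ₂ sin φ₁ − sin φ₂ cos φ₁ cos Δλ' ) = 240.1°.
Final bearing = (240.1° + 180°) mod 360° = 60.1°.

final bearing 60.1°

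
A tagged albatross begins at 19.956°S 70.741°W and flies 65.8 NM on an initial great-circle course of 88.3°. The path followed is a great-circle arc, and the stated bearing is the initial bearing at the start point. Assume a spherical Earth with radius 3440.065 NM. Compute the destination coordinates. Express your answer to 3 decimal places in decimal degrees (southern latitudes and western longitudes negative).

Central angle δ = d/R = 0.019128 rad.
With φ₁ = -19.956° = -0.348298 rad and θ = 88.3° = 1.541126 rad:
Applying the spherical law of cosines for sides, sin φ₂ = sin φ₁ cos δ + cos φ₁ sin δ cos θ = -0.340703, so φ₂ = -19.920°.
Then Δλ = atan2(0.017970, 0.883536) = 0.020336 rad, from sin θ sin δ cos φ₁ over cos δ − sin φ₁ sin φ₂.
λ₂ = λ₁ + Δλ = -69.576°.

latitude -19.920°, longitude -69.576°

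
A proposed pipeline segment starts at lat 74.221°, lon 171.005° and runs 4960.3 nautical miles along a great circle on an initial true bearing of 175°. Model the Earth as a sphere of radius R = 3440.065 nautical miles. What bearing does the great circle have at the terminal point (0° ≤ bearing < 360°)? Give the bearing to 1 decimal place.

final bearing 178.6°

δ = 4960.3/3440.065 = 1.441920 rad (82.6160°).
Converting: φ₁ = 1.295401 rad, θ = 3.054326 rad.
sin φ₂ = sin φ₁ cos δ + cos φ₁ sin δ cos θ = (0.962318)(0.128519) + (0.271928)(0.991707)(-0.996195) = -0.144970
φ₂ = asin(-0.144970) = -0.145482 rad = -8.336°.
Δλ = atan2( sin θ sin δ cos φ₁ , cos δ − sin φ₁ sin φ₂ ) = atan2(0.023504, 0.268026) = 0.087467 rad = 5.012°.
λ₂ = λ₁ + Δλ = 176.017°.
The forward bearing on arrival equals the back-azimuth from the destination plus 180°.
Back-azimuth from P₂ (-8.3°, 176.0°) to P₁ (74.2°, 171.0°), with Δλ' = λ₁ − λ₂ = -5.0°: atan2( sin Δλ' cos φ₁ , cos φ₂ sin φ₁ − sin φ₂ cos φ₁ cos Δλ' ) = 358.6°.
Final bearing = (358.6° + 180°) mod 360° = 178.6°.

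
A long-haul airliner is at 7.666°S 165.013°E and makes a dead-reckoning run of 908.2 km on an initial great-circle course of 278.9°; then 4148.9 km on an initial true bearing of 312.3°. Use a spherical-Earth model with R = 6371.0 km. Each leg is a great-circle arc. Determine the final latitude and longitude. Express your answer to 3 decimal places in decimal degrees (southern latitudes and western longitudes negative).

latitude 18.528°, longitude 128.676°

Apply the spherical direct solution leg by leg, carrying full precision between legs.
Leg 1: from (-7.666°, 165.013°), δ = 908.2/6371 = 0.142552 rad, θ = 278.9° → φ = -6.330°, λ = 156.895°.
Leg 2: from (-6.330°, 156.895°), δ = 4148.9/6371 = 0.651216 rad, θ = 312.3° → φ = 18.528°, λ = 128.676°.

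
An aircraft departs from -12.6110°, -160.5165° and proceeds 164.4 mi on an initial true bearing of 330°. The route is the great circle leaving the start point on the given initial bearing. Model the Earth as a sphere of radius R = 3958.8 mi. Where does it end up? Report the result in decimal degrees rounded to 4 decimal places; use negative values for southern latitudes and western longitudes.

latitude -10.5478°, longitude -161.7264°

The arc subtends δ = 164.4/3958.8 = 0.041528 rad at the centre.
Converting: φ₁ = -0.220103 rad, θ = 5.759587 rad.
sin φ₂ = sin φ₁ cos δ + cos φ₁ sin δ cos θ = (-0.218331)(0.999138) + (0.975875)(0.041516)(0.866025) = -0.183056
φ₂ = asin(-0.183056) = -0.184094 rad = -10.5478°.
For the longitude increment, Δλ = atan2( sin θ sin δ cos φ₁, cos δ − sin φ₁ sin φ₂ ) = atan2(-0.020257, 0.959171) = -1.2099°.
Hence λ₂ = -160.5165° + -1.2099° = -161.7264°.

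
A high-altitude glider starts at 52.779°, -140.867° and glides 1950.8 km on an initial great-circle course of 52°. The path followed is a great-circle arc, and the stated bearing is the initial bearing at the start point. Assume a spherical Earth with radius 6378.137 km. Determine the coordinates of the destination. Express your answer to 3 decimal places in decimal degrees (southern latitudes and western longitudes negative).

δ = 1950.8/6378.137 = 0.305857 rad (17.5243°).
Start latitude φ₁ = 0.921167 rad; initial bearing θ = 0.907571 rad.
sin φ₂ = sin φ₁ cos δ + cos φ₁ sin δ cos θ = (0.796308)(0.953589) + (0.604891)(0.301111)(0.615661) = 0.871487
φ₂ = asin(0.871487) = 1.058226 rad = 60.632°.
For the longitude increment, Δλ = atan2( sin θ sin δ cos φ₁, cos δ − sin φ₁ sin φ₂ ) = atan2(0.143528, 0.259617) = 28.936°.
λ₂ = -140.867° + 28.936° = -111.931°.

latitude 60.632°, longitude -111.931°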